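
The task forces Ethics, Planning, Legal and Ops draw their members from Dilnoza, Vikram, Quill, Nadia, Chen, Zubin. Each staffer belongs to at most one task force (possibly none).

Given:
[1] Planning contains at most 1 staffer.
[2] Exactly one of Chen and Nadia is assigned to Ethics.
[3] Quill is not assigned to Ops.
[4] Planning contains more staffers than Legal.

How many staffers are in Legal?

0

From (3): Quill ∉ Ops.
Suppose Dilnoza ∈ Legal: no assignment then satisfies all the clues, so Dilnoza ∉ Legal.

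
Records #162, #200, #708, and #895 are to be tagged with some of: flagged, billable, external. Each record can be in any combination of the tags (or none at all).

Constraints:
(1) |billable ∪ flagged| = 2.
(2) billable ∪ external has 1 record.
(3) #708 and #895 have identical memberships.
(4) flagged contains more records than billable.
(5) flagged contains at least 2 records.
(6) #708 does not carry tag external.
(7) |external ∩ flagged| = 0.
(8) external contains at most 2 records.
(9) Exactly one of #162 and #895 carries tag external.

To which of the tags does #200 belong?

#200: none

From (6): #708 ∉ external.
(3): #895 matches #708: #895 ∉ external.
(9) (exactly one): #162 ∈ external.
Suppose #200 ∈ flagged: no assignment then satisfies all the clues, so #200 ∉ flagged.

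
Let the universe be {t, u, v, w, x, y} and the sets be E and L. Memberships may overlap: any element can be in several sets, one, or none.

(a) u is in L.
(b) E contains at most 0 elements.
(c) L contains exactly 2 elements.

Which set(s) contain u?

u: L

From (a): u ∈ L.
(b): E already has 0, so the rest are out.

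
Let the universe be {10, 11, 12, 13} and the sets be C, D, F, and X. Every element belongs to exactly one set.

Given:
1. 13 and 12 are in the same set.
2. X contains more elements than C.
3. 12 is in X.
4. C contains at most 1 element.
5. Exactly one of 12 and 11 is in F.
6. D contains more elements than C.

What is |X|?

From (3): 12 ∈ X.
(1): 13 matches 12: 13 ∉ C.
(1): 13 matches 12: 13 ∉ D.
(1): 13 matches 12: 13 ∉ F.
(1): 13 matches 12: 13 ∈ X.
(5) (exactly one): 11 ∈ F.
Suppose 10 ∈ C: no assignment then satisfies all the clues, so 10 ∉ C.

2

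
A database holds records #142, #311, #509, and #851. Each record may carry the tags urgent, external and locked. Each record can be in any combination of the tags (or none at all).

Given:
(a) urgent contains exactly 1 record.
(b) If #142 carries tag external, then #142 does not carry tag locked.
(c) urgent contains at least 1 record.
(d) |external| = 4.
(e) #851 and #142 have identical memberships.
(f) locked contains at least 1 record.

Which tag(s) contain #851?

(d): only 4 candidates remain for external, so all are in.
(b): #142 ∉ locked.
(e): #851 matches #142: #851 ∉ locked.
Suppose #851 ∈ urgent: no assignment then satisfies all the clues, so #851 ∉ urgent.

#851: external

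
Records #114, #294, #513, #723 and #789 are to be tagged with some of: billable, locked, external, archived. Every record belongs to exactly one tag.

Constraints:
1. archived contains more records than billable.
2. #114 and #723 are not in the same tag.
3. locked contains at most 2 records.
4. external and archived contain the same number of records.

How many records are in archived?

2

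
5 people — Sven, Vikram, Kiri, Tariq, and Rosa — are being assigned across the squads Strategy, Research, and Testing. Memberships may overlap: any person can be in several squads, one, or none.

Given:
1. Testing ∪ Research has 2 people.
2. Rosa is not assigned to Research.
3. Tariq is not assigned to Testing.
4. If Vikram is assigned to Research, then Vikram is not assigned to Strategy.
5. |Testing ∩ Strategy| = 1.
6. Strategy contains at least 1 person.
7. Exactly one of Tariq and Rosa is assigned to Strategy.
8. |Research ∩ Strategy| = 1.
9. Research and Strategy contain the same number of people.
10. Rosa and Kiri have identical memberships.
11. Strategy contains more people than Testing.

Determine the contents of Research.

Research = {Sven, Vikram}

From (2): Rosa ∉ Research.
From (3): Tariq ∉ Testing.
(10): Kiri matches Rosa: Kiri ∉ Research.
Suppose Sven ∉ Research: no assignment then satisfies all the clues, so Sven ∈ Research.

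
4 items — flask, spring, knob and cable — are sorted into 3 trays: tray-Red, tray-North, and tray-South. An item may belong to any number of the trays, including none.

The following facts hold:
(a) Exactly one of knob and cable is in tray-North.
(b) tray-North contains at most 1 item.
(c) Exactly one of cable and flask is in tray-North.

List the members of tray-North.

tray-North = {cable}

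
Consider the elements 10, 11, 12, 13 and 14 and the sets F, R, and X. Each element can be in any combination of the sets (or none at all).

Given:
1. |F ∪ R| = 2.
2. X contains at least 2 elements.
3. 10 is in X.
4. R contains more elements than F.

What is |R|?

2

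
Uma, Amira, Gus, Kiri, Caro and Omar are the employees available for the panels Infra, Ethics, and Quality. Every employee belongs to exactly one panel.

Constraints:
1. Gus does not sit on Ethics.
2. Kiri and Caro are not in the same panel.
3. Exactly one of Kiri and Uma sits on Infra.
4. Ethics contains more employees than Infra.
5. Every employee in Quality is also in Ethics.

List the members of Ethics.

Ethics = {Amira, Caro, Omar, Uma}

From (1): Gus ∉ Ethics.
(5) contrapositive: Gus ∉ Quality.
Only one panel left: Gus ∈ Infra.
Suppose Uma ∉ Ethics: no assignment then satisfies all the clues, so Uma ∈ Ethics.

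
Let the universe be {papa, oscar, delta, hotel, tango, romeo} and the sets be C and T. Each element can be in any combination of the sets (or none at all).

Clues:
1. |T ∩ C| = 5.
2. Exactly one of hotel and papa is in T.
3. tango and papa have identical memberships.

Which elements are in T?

T = {delta, oscar, papa, romeo, tango}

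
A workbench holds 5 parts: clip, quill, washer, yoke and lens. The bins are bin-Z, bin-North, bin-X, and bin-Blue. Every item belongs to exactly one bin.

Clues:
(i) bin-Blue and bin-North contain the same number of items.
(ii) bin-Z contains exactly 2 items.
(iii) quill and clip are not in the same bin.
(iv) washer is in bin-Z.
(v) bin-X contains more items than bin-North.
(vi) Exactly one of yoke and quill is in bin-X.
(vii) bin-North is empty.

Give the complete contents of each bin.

bin-Z = {quill, washer}; bin-North = {}; bin-X = {clip, lens, yoke}; bin-Blue = {}

From (iv): washer ∈ bin-Z.
(vii): bin-North already has 0, so the rest are out.
Suppose clip ∈ bin-Z: no assignment then satisfies all the clues, so clip ∉ bin-Z.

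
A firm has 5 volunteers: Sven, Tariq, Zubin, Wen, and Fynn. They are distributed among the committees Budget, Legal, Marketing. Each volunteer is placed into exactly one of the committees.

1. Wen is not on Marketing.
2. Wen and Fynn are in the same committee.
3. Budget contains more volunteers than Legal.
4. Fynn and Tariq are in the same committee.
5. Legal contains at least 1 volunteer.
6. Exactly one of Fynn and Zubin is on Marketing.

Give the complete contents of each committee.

Budget = {Fynn, Tariq, Wen}; Legal = {Sven}; Marketing = {Zubin}

From (1): Wen ∉ Marketing.
(2): Fynn matches Wen: Fynn ∉ Marketing.
(4): Tariq matches Fynn: Tariq ∉ Marketing.
(6) (exactly one): Zubin ∈ Marketing.
Suppose Sven ∈ Budget: no assignment then satisfies all the clues, so Sven ∉ Budget.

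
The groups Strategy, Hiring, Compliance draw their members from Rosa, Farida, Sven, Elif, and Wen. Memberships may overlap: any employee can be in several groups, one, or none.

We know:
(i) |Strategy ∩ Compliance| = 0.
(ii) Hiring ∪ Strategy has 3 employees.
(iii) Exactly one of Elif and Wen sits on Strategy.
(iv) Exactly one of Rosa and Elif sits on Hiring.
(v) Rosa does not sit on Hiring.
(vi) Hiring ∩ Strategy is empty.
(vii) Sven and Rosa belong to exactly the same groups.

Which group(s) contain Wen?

From (v): Rosa ∉ Hiring.
(iv) (exactly one): Elif ∈ Hiring.
(vi) (disjoint): Elif ∉ Strategy.
(vii): Sven matches Rosa: Sven ∉ Hiring.
(iii) (exactly one): Wen ∈ Strategy.
(vi) (disjoint): Wen ∉ Hiring.
Suppose Wen ∈ Compliance: no assignment then satisfies all the clues, so Wen ∉ Compliance.

Wen: Strategy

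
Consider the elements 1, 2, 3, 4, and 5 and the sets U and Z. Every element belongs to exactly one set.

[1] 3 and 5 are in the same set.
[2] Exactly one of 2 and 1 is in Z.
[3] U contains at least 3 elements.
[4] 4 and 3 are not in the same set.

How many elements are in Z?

2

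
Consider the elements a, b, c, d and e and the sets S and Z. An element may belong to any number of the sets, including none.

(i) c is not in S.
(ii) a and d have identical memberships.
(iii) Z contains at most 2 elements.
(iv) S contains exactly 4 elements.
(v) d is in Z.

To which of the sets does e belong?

From (i): c ∉ S.
From (v): d ∈ Z.
(ii): a matches d: a ∈ Z.
(iii): Z already has 2, so the rest are out.
(iv): only 4 candidates remain for S, so all are in.

e: S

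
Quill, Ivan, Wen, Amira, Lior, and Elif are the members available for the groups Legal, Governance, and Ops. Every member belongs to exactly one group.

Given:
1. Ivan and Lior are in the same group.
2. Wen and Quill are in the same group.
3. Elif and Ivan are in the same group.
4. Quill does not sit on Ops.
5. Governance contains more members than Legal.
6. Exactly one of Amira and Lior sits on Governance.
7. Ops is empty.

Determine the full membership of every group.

Legal = {Amira}; Governance = {Elif, Ivan, Lior, Quill, Wen}; Ops = {}

From (4): Quill ∉ Ops.
(2): Wen matches Quill: Wen ∉ Ops.
(7): Ops already has 0, so the rest are out.
Suppose Quill ∈ Legal: no assignment then satisfies all the clues, so Quill ∉ Legal.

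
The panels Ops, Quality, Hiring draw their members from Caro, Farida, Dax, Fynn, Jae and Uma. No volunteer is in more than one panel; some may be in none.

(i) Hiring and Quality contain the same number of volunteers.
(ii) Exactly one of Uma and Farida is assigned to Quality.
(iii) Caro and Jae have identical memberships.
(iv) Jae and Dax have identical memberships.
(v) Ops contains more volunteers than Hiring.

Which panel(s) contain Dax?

Dax: Ops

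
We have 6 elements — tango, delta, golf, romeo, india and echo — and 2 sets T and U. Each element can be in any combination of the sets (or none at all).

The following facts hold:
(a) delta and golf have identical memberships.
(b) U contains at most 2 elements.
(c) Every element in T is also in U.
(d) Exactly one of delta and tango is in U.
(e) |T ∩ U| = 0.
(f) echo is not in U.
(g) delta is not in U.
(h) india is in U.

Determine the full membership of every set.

T = {}; U = {india, tango}

From (f): echo ∉ U.
From (g): delta ∉ U.
From (h): india ∈ U.
(a): golf matches delta: golf ∉ U.
(c) contrapositive: delta ∉ T.
(c) contrapositive: golf ∉ T.
(c) contrapositive: echo ∉ T.
(d) (exactly one): tango ∈ U.
(b): U already has 2, so the rest are out.
(c) contrapositive: romeo ∉ T.
Suppose tango ∈ T: no assignment then satisfies all the clues, so tango ∉ T.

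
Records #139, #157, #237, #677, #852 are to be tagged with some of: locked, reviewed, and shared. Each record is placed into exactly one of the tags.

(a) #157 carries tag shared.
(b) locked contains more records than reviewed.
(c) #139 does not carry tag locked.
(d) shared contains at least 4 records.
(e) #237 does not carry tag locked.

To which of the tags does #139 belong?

#139: shared

From (a): #157 ∈ shared.
From (c): #139 ∉ locked.
From (e): #237 ∉ locked.
Suppose #139 ∈ reviewed: no assignment then satisfies all the clues, so #139 ∉ reviewed.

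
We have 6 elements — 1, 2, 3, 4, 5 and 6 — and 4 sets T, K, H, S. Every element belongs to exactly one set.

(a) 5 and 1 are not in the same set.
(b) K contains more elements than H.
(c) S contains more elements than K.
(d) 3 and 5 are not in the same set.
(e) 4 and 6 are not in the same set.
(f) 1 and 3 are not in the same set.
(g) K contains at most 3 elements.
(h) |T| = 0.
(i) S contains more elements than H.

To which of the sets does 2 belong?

2: S

(h): T already has 0, so the rest are out.
Suppose 2 ∈ K: no assignment then satisfies all the clues, so 2 ∉ K.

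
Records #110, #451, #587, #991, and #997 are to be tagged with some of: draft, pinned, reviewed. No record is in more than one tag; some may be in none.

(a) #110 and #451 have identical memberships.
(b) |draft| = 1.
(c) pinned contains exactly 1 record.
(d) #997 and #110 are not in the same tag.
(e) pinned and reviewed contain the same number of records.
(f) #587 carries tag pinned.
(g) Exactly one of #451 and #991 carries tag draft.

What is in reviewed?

reviewed = {#997}

From (f): #587 ∈ pinned.
(c): pinned already has 1, so the rest are out.
Suppose #110 ∈ reviewed: no assignment then satisfies all the clues, so #110 ∉ reviewed.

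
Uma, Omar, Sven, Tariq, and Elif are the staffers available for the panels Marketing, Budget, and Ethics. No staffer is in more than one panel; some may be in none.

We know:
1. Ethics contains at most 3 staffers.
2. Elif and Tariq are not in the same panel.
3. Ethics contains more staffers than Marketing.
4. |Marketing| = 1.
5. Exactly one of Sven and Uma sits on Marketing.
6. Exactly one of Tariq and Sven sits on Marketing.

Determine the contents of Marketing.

Marketing = {Sven}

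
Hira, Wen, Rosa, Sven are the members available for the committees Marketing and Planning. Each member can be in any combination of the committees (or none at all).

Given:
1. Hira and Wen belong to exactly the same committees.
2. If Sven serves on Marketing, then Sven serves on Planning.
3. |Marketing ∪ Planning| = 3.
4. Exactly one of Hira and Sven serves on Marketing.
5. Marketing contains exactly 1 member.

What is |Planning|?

3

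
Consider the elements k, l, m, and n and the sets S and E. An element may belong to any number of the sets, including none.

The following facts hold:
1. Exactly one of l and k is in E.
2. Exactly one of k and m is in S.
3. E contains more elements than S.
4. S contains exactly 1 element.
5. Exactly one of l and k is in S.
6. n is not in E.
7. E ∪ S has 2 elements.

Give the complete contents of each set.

From (6): n ∉ E.
Suppose k ∉ S: no assignment then satisfies all the clues, so k ∈ S.

S = {k}; E = {k, m}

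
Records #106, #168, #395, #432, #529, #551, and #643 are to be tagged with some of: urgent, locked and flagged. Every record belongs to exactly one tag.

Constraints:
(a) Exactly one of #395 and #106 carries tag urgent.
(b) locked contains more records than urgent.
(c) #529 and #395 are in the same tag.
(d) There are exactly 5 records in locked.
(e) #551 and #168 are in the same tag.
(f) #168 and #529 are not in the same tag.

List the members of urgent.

urgent = {#395, #529}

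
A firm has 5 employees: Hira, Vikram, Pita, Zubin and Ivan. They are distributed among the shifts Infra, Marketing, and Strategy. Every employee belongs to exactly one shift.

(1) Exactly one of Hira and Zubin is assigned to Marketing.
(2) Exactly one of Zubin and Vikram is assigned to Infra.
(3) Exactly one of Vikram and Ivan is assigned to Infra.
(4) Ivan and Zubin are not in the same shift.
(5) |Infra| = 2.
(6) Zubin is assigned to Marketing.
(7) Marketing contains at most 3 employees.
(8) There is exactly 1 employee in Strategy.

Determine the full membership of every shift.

Infra = {Hira, Vikram}; Marketing = {Pita, Zubin}; Strategy = {Ivan}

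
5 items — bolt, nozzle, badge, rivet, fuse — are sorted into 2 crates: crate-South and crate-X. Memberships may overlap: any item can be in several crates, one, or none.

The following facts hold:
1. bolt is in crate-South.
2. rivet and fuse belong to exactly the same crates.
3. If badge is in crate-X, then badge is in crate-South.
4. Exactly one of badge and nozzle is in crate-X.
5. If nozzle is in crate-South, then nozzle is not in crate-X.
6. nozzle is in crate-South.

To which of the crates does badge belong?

badge: crate-South, crate-X

From (1): bolt ∈ crate-South.
From (6): nozzle ∈ crate-South.
(5): nozzle ∉ crate-X.
(4) (exactly one): badge ∈ crate-X.
(3): badge ∈ crate-South.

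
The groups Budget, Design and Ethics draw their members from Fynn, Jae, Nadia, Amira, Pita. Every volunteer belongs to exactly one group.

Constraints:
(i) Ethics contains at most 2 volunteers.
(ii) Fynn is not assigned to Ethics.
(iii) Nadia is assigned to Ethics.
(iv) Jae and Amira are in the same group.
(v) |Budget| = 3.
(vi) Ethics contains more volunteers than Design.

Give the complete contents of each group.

Budget = {Amira, Fynn, Jae}; Design = {}; Ethics = {Nadia, Pita}

From (ii): Fynn ∉ Ethics.
From (iii): Nadia ∈ Ethics.
Suppose Fynn ∉ Budget: no assignment then satisfies all the clues, so Fynn ∈ Budget.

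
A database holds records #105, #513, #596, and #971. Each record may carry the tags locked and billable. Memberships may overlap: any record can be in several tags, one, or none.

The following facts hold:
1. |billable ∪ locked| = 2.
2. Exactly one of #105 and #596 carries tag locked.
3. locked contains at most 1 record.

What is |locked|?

1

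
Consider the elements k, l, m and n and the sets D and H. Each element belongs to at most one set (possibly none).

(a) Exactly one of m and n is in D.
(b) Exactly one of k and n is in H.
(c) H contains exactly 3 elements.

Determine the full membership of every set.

D = {n}; H = {k, l, m}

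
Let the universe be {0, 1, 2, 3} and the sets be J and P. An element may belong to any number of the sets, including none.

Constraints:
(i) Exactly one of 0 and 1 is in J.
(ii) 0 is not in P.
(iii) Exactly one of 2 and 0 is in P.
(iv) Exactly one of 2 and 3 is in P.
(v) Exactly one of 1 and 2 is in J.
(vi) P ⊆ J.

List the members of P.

P = {2}

From (ii): 0 ∉ P.
(iii) (exactly one): 2 ∈ P.
(iv) (exactly one): 3 ∉ P.
(vi) with 2 ∈ P: 2 ∈ J.
(v) (exactly one): 1 ∉ J.
(vi) contrapositive: 1 ∉ P.
(i) (exactly one): 0 ∈ J.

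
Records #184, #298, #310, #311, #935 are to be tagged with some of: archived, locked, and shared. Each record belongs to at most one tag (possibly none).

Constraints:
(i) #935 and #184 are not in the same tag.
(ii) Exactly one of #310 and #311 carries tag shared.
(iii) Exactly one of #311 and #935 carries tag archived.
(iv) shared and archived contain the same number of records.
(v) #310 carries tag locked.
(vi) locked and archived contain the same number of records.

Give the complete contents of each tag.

archived = {#935}; locked = {#310}; shared = {#311}

From (v): #310 ∈ locked.
(ii) (exactly one): #311 ∈ shared.
(iii) (exactly one): #935 ∈ archived.
(i): #184 ∉ archived.
Suppose #184 ∈ locked: no assignment then satisfies all the clues, so #184 ∉ locked.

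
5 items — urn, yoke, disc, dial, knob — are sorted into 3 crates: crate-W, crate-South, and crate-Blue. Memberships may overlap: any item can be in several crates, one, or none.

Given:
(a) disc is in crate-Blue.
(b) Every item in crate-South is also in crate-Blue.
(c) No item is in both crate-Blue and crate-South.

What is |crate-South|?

0

From (a): disc ∈ crate-Blue.
(c) (disjoint): disc ∉ crate-South.
Suppose urn ∈ crate-South: no assignment then satisfies all the clues, so urn ∉ crate-South.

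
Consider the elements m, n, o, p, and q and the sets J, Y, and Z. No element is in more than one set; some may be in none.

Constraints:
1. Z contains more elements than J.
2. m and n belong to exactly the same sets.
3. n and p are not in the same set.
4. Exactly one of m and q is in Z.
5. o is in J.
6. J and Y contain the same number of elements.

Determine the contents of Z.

Z = {m, n}

From (5): o ∈ J.
Suppose m ∉ Z: no assignment then satisfies all the clues, so m ∈ Z.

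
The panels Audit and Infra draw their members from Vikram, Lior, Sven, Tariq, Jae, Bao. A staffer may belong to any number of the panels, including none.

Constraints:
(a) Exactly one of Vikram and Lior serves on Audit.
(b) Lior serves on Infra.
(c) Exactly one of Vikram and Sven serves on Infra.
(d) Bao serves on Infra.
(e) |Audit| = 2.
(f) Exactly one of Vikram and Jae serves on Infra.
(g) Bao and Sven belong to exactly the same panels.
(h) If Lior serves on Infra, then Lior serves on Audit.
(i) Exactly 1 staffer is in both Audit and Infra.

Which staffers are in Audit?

Audit = {Lior, Tariq}

From (b): Lior ∈ Infra.
From (d): Bao ∈ Infra.
(g): Sven matches Bao: Sven ∈ Infra.
(h): Lior ∈ Audit.
(a) (exactly one): Vikram ∉ Audit.
(c) (exactly one): Vikram ∉ Infra.
(f) (exactly one): Jae ∈ Infra.
Suppose Sven ∈ Audit: no assignment then satisfies all the clues, so Sven ∉ Audit.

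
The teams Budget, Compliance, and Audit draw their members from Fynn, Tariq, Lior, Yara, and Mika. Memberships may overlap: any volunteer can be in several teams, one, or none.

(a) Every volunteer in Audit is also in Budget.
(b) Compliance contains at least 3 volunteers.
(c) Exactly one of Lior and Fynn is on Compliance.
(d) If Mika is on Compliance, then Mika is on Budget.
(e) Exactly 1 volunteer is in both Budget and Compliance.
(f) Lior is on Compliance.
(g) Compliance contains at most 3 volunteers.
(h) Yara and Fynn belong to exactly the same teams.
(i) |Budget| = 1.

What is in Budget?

Budget = {Mika}

From (f): Lior ∈ Compliance.
(c) (exactly one): Fynn ∉ Compliance.
(h): Yara matches Fynn: Yara ∉ Compliance.
(b): only 3 candidates remain for Compliance, so all are in.
(d): Mika ∈ Budget.
(i): Budget already has 1, so the rest are out.
(a) contrapositive: Fynn ∉ Audit.
(a) contrapositive: Tariq ∉ Audit.
(a) contrapositive: Lior ∉ Audit.
(a) contrapositive: Yara ∉ Audit.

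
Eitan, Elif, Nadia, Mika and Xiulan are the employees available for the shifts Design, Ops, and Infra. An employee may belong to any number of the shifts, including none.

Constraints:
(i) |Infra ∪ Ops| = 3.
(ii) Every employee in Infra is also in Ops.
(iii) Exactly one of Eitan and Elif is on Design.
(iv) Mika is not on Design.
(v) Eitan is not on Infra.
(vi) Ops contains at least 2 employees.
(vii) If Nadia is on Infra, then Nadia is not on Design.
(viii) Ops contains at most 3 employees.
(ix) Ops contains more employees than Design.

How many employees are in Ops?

3

From (iv): Mika ∉ Design.
From (v): Eitan ∉ Infra.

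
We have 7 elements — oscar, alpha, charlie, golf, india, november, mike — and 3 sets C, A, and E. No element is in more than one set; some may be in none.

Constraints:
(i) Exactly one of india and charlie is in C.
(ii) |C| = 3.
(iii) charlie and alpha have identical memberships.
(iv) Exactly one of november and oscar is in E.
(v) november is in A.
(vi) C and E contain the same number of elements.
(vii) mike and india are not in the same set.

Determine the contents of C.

From (v): november ∈ A.
(iv) (exactly one): oscar ∈ E.
Suppose alpha ∉ C: no assignment then satisfies all the clues, so alpha ∈ C.

C = {alpha, charlie, mike}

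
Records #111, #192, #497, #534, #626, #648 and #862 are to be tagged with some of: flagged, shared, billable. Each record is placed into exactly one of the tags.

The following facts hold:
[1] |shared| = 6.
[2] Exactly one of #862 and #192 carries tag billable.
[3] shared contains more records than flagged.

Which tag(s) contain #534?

#534: shared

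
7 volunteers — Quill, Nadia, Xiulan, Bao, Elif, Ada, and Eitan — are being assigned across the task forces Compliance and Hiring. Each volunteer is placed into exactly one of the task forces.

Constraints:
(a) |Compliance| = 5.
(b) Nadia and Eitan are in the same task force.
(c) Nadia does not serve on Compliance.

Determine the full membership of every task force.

From (c): Nadia ∉ Compliance.
(b): Eitan matches Nadia: Eitan ∉ Compliance.
Only one task force left: Nadia ∈ Hiring.
Only one task force left: Eitan ∈ Hiring.
(a): only 5 candidates remain for Compliance, so all are in.

Compliance = {Ada, Bao, Elif, Quill, Xiulan}; Hiring = {Eitan, Nadia}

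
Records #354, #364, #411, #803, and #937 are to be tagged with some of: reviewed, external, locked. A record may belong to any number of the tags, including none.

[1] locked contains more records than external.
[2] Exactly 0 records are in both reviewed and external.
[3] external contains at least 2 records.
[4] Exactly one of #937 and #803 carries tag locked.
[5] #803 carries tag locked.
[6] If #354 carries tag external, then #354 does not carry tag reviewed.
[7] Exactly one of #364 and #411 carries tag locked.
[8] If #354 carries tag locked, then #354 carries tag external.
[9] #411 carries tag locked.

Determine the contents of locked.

From (5): #803 ∈ locked.
From (9): #411 ∈ locked.
(4) (exactly one): #937 ∉ locked.
(7) (exactly one): #364 ∉ locked.
Suppose #354 ∉ locked: no assignment then satisfies all the clues, so #354 ∈ locked.

locked = {#354, #411, #803}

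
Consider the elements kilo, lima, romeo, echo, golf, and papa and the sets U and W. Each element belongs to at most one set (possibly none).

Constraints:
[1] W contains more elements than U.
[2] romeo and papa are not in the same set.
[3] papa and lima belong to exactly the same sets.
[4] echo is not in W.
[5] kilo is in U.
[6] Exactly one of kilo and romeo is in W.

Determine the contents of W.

W = {golf, romeo}

From (4): echo ∉ W.
From (5): kilo ∈ U.
(6) (exactly one): romeo ∈ W.
(2): papa ∉ W.
(3): lima matches papa: lima ∉ W.
Suppose golf ∉ W: no assignment then satisfies all the clues, so golf ∈ W.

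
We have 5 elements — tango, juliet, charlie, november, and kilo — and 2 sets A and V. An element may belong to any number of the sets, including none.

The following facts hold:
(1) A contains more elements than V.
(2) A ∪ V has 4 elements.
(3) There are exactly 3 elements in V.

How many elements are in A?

4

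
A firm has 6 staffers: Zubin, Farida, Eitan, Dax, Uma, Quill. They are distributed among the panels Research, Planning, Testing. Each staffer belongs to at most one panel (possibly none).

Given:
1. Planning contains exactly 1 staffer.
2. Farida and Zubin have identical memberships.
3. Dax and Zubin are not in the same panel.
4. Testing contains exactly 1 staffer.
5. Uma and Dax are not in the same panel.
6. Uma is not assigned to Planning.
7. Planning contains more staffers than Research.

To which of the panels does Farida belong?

From (6): Uma ∉ Planning.
Suppose Farida ∈ Research: no assignment then satisfies all the clues, so Farida ∉ Research.

Farida: none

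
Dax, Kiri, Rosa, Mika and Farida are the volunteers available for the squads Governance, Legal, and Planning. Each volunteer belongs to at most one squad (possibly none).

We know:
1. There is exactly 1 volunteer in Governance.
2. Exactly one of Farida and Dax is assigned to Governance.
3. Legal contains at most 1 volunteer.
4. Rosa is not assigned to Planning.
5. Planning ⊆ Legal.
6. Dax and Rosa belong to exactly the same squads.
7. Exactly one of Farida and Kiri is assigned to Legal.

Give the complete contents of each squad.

Governance = {Farida}; Legal = {Kiri}; Planning = {}

From (4): Rosa ∉ Planning.
(6): Dax matches Rosa: Dax ∉ Planning.
Suppose Dax ∈ Governance: no assignment then satisfies all the clues, so Dax ∉ Governance.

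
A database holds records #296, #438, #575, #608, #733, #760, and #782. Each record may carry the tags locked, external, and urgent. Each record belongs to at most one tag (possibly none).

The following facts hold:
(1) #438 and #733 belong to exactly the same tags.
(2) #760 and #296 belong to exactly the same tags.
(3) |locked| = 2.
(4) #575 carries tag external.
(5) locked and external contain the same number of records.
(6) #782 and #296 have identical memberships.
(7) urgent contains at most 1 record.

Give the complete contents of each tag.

locked = {#438, #733}; external = {#575, #608}; urgent = {}

From (4): #575 ∈ external.
Suppose #296 ∈ locked: no assignment then satisfies all the clues, so #296 ∉ locked.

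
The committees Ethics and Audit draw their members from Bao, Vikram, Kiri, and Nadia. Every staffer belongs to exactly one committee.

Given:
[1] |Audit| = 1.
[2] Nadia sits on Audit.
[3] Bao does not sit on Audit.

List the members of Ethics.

Ethics = {Bao, Kiri, Vikram}

From (2): Nadia ∈ Audit.
From (3): Bao ∉ Audit.
(1): Audit already has 1, so the rest are out.
Only one committee left: Bao ∈ Ethics.
Only one committee left: Vikram ∈ Ethics.
Only one committee left: Kiri ∈ Ethics.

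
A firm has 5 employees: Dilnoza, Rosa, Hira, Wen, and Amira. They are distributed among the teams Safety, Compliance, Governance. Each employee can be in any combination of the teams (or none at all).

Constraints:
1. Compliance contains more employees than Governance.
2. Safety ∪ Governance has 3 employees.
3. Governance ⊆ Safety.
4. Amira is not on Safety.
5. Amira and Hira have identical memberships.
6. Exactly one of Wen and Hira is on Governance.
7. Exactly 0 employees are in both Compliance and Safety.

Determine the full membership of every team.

Safety = {Dilnoza, Rosa, Wen}; Compliance = {Amira, Hira}; Governance = {Wen}

From (4): Amira ∉ Safety.
(3) contrapositive: Amira ∉ Governance.
(5): Hira matches Amira: Hira ∉ Safety.
(5): Hira matches Amira: Hira ∉ Governance.
(6) (exactly one): Wen ∈ Governance.
(3) with Wen ∈ Governance: Wen ∈ Safety.
Suppose Dilnoza ∉ Safety: no assignment then satisfies all the clues, so Dilnoza ∈ Safety.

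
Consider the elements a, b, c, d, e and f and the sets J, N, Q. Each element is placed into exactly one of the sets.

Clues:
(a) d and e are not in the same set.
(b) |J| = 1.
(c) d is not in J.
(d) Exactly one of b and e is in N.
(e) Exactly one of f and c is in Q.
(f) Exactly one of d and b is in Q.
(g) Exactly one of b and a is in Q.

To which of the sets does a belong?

a: Q

From (c): d ∉ J.
Suppose a ∈ J: no assignment then satisfies all the clues, so a ∉ J.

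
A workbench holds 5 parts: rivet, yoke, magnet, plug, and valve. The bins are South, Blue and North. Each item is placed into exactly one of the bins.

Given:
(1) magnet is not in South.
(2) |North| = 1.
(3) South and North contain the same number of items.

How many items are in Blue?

3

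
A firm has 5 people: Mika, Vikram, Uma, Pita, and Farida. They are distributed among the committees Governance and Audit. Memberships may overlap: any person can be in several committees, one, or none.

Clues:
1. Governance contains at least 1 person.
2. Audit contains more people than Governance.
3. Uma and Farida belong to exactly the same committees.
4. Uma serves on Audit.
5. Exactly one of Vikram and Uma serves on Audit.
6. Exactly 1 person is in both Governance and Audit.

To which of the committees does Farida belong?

Farida: Audit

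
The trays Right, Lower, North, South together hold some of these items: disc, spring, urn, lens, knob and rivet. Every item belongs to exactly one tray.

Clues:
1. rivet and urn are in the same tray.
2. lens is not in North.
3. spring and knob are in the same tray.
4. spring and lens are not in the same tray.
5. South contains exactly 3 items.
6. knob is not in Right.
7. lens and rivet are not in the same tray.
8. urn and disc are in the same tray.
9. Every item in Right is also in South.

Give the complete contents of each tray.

Right = {}; Lower = {lens}; North = {knob, spring}; South = {disc, rivet, urn}

From (2): lens ∉ North.
From (6): knob ∉ Right.
(3): spring matches knob: spring ∉ Right.
Suppose disc ∈ Right: no assignment then satisfies all the clues, so disc ∉ Right.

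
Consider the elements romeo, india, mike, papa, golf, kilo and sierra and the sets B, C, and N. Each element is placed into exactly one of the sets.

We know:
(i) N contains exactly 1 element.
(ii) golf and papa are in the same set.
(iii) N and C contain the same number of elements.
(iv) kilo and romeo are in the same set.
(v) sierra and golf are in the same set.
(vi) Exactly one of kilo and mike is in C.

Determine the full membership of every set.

B = {golf, kilo, papa, romeo, sierra}; C = {mike}; N = {india}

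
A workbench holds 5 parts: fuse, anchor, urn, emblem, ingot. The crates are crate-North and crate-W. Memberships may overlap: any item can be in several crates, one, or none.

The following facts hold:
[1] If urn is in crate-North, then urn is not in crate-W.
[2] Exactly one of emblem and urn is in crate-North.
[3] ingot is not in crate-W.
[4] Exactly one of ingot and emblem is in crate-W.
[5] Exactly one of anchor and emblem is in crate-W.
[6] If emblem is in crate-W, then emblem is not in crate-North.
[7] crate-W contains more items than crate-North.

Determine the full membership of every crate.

crate-North = {urn}; crate-W = {emblem, fuse}

From (3): ingot ∉ crate-W.
(4) (exactly one): emblem ∈ crate-W.
(5) (exactly one): anchor ∉ crate-W.
(6): emblem ∉ crate-North.
(2) (exactly one): urn ∈ crate-North.
(1): urn ∉ crate-W.
Suppose fuse ∈ crate-North: no assignment then satisfies all the clues, so fuse ∉ crate-North.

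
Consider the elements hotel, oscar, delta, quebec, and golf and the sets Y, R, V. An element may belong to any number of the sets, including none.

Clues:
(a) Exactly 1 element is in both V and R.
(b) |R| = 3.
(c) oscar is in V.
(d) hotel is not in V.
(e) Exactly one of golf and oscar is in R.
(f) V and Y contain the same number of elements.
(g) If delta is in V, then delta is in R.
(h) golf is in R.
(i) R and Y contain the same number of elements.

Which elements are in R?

From (c): oscar ∈ V.
From (d): hotel ∉ V.
From (h): golf ∈ R.
(e) (exactly one): oscar ∉ R.
Suppose hotel ∉ R: no assignment then satisfies all the clues, so hotel ∈ R.

R = {delta, golf, hotel}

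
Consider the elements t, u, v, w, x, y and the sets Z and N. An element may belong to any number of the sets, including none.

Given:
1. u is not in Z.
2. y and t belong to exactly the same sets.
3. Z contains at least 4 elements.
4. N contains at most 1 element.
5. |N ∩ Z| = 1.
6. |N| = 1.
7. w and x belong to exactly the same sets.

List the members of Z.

Z = {t, v, w, x, y}

From (1): u ∉ Z.
Suppose t ∉ Z: no assignment then satisfies all the clues, so t ∈ Z.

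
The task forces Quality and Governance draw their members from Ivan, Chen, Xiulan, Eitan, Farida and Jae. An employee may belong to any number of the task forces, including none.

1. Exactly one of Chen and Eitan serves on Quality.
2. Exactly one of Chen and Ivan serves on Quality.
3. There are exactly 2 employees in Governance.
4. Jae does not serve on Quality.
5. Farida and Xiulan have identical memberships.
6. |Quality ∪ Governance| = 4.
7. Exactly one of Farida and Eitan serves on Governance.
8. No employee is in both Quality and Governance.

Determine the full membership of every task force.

Quality = {Eitan, Ivan}; Governance = {Farida, Xiulan}

From (4): Jae ∉ Quality.
Suppose Ivan ∉ Quality: no assignment then satisfies all the clues, so Ivan ∈ Quality.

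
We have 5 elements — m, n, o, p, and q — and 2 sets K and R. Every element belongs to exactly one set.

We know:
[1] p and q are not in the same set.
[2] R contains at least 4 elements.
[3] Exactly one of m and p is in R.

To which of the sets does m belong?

m: R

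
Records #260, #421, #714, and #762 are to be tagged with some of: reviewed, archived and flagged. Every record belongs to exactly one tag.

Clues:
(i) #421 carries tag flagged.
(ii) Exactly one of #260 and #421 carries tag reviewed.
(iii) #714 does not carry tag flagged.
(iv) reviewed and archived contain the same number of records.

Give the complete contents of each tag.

reviewed = {#260}; archived = {#714}; flagged = {#421, #762}

From (i): #421 ∈ flagged.
From (iii): #714 ∉ flagged.
(ii) (exactly one): #260 ∈ reviewed.
Suppose #714 ∈ reviewed: no assignment then satisfies all the clues, so #714 ∉ reviewed.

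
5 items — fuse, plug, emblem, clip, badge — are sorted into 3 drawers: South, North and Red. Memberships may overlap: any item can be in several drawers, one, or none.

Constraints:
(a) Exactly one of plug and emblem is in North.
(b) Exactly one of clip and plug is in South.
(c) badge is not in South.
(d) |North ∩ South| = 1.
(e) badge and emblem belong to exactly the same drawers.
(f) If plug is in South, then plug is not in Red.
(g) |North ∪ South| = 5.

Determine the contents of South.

From (c): badge ∉ South.
(e): emblem matches badge: emblem ∉ South.
Suppose fuse ∉ South: no assignment then satisfies all the clues, so fuse ∈ South.

South = {fuse, plug}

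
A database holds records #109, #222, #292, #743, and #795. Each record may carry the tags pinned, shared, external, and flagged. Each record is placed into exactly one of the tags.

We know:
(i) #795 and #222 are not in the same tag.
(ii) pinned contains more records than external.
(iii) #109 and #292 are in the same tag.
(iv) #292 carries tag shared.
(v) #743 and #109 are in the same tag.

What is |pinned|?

1

From (iv): #292 ∈ shared.
(iii): #109 matches #292: #109 ∉ pinned.
(iii): #109 matches #292: #109 ∈ shared.
(v): #743 matches #109: #743 ∉ pinned.
(v): #743 matches #109: #743 ∈ shared.
Suppose #222 ∈ external: no assignment then satisfies all the clues, so #222 ∉ external.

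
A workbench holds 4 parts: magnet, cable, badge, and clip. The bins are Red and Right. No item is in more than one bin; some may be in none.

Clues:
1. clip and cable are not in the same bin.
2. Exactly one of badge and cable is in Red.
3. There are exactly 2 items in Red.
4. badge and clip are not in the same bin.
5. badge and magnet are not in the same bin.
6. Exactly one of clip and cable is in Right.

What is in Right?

Right = {clip}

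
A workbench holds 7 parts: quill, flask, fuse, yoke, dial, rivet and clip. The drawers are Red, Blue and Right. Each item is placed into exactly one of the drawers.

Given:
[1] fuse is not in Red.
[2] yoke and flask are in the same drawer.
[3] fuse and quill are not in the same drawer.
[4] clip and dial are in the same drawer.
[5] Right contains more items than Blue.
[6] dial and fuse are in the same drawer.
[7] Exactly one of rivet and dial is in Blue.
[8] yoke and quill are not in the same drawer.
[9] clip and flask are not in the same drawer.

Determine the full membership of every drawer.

Red = {flask, yoke}; Blue = {quill, rivet}; Right = {clip, dial, fuse}

From (1): fuse ∉ Red.
(6): dial matches fuse: dial ∉ Red.
(4): clip matches dial: clip ∉ Red.
Suppose quill ∈ Red: no assignment then satisfies all the clues, so quill ∉ Red.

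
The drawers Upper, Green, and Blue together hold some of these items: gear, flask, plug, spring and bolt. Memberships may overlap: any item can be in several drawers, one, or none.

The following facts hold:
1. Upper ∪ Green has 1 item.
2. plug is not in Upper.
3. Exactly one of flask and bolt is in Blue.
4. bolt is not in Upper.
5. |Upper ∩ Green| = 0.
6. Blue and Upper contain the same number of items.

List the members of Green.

Green = {}

From (2): plug ∉ Upper.
From (4): bolt ∉ Upper.
Suppose gear ∈ Green: no assignment then satisfies all the clues, so gear ∉ Green.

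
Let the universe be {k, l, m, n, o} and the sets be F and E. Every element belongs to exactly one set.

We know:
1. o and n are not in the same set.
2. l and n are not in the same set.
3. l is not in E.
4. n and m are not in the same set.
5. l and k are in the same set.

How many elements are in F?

4

From (3): l ∉ E.
(5): k matches l: k ∉ E.
Only one set left: k ∈ F.
Only one set left: l ∈ F.
(2): n ∉ F.
Only one set left: n ∈ E.
(1): o ∉ E.
(4): m ∉ E.
Only one set left: m ∈ F.
Only one set left: o ∈ F.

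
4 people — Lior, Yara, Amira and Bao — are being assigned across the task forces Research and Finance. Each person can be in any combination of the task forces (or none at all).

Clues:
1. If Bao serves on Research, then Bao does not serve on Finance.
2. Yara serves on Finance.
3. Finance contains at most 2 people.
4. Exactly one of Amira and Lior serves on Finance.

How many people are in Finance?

2

From (2): Yara ∈ Finance.
Suppose Bao ∈ Finance: no assignment then satisfies all the clues, so Bao ∉ Finance.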